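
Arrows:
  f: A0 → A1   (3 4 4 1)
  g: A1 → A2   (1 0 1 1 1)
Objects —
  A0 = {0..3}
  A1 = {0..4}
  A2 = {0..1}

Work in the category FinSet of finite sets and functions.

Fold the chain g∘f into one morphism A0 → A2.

  0 f→3 g→1
  1 f→4 g→1
  2 f→4 g→1
  3 f→1 g→0
composite: (1 1 1 0)

Answer: (1 1 1 0)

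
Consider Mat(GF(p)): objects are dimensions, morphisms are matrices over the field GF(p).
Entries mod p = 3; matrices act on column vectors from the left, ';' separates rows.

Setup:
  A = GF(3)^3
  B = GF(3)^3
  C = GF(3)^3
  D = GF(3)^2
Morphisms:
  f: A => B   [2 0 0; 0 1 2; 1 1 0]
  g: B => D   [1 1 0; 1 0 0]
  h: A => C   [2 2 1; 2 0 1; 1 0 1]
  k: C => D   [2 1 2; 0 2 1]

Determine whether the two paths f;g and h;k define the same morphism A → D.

Along f;g (path 1):
  e0=(1,0,0) f=>(2,0,1) g=>(2,2)
  e1=(0,1,0) f=>(0,1,1) g=>(1,0)
  e2=(0,0,1) f=>(0,2,0) g=>(2,0)
  ⟦path⟧₁ = [2 1 2; 2 0 0]
Along h;k (path 2):
  e0=(1,0,0) h=>(2,2,1) k=>(2,2)
  e1=(0,1,0) h=>(2,0,0) k=>(1,0)
  e2=(0,0,1) h=>(1,1,1) k=>(2,0)
  ⟦path⟧₂ = [2 1 2; 2 0 0]
Equal? same morphism ✓

Answer: COMMUTES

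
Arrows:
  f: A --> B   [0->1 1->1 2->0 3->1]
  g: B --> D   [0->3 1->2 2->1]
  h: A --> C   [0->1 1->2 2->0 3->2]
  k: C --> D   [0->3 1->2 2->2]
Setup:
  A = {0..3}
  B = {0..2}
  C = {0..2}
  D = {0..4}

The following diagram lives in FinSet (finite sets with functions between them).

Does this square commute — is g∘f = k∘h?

Path 1 = f;g:
  0 f-->1 g-->2
  1 f-->1 g-->2
  2 f-->0 g-->3
  3 f-->1 g-->2
  result₁ = [0->2 1->2 2->3 3->2]
Path 2 = h;k:
  0 h-->1 k-->2
  1 h-->2 k-->2
  2 h-->0 k-->3
  3 h-->2 k-->2
  result₂ = [0->2 1->2 2->3 3->2]
Equal? equal; square commutes

Answer: COMMUTES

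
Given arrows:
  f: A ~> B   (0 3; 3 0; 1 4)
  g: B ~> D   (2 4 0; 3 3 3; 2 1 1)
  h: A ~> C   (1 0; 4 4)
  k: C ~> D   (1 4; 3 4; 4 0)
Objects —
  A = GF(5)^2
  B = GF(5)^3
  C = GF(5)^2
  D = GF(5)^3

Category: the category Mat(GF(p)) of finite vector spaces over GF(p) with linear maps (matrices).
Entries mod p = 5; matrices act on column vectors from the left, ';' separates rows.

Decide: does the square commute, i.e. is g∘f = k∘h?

Answer: DOES NOT COMMUTE

Work:
1) trace f;g:
  e0=[1,0] f~>[0,3,1] g~>[2,2,4]
  e1=[0,1] f~>[3,0,4] g~>[1,1,0]
  composite₁ = (2 1; 2 1; 4 0)
2) trace h;k:
  e0=[1,0] h~>[1,4] k~>[2,4,4]
  e1=[0,1] h~>[0,4] k~>[1,1,0]
  composite₂ = (2 1; 4 1; 4 0)
Equal? differ; not commutative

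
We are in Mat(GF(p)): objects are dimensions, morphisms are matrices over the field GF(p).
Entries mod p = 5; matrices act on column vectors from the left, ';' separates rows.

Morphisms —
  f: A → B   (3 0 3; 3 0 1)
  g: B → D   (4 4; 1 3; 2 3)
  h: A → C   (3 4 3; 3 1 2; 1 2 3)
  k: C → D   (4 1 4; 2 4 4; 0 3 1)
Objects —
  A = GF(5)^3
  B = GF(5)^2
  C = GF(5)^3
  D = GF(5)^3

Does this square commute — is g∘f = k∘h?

Path 1 = f;g:
  e0=[1,0,0] f→[3,3] g→[4,2,0]
  e1=[0,1,0] f→[0,0] g→[0,0,0]
  e2=[0,0,1] f→[3,1] g→[1,1,4]
  composite₁ = (4 0 1; 2 0 1; 0 0 4)
Path 2 = h;k:
  e0=[1,0,0] h→[3,3,1] k→[4,2,0]
  e1=[0,1,0] h→[4,1,2] k→[0,0,0]
  e2=[0,0,1] h→[3,2,3] k→[1,1,4]
  composite₂ = (4 0 1; 2 0 1; 0 0 4)
Equal? equal; square commutes

Answer: COMMUTES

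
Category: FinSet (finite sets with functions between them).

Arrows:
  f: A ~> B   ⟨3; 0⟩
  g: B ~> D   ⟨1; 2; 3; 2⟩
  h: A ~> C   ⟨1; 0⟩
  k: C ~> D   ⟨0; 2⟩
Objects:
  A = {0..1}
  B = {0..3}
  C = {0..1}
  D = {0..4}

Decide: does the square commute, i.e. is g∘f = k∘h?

Path 1 = f;g:
  0 f~>3 g~>2
  1 f~>0 g~>1
  result₁ = ⟨2; 1⟩
Path 2 = h;k:
  0 h~>1 k~>2
  1 h~>0 k~>0
  result₂ = ⟨2; 0⟩
Equal? NO — does not commute

Answer: DOES NOT COMMUTE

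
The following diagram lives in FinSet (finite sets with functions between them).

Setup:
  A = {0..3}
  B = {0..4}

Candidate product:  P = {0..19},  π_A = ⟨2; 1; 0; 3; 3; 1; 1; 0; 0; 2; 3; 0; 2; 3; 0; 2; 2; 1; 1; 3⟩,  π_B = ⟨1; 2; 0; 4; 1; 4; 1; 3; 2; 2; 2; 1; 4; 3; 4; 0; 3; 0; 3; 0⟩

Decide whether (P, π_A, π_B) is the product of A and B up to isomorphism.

|A|·|B| = 4·5 = 20;  |P| = 20
Check the pairing map k ↦ (π_A(k), π_B(k)):
  0 ↦ (2,1)
  1 ↦ (1,2)
  2 ↦ (0,0)
  3 ↦ (3,4)
  4 ↦ (3,1)
  5 ↦ (1,4)
  6 ↦ (1,1)
  7 ↦ (0,3)
  8 ↦ (0,2)
  9 ↦ (2,2)
  10 ↦ (3,2)
  11 ↦ (0,1)
  12 ↦ (2,4)
  13 ↦ (3,3)
  14 ↦ (0,4)
  15 ↦ (2,0)
  16 ↦ (2,3)
  17 ↦ (1,0)
  18 ↦ (1,3)
  19 ↦ (3,0)
distinct pairs in image: 20 / 20 needed
  → bijection onto A×B; projections well-typed.

Answer: VALID PRODUCT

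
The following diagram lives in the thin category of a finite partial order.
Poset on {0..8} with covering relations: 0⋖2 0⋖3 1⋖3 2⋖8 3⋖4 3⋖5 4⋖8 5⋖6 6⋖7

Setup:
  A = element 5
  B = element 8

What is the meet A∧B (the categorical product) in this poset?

Lower bounds of A=5 and B=8: {0,1,3}
  0 ⊑ 3
  1 ⊑ 3
  3 ⊑ 3
glb = 3

Answer: A∧B = 3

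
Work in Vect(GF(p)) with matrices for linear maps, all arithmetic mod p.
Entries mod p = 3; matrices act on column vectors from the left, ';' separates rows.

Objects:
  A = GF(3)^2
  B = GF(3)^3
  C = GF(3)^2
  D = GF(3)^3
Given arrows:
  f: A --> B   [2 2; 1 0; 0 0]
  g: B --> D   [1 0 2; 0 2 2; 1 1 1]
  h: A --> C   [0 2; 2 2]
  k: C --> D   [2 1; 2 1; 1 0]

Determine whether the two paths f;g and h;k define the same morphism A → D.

Answer: DOES NOT COMMUTE

Trace:
Along f;g (path 1):
  e0=[1,0] f-->[2,1,0] g-->[2,2,0]
  e1=[0,1] f-->[2,0,0] g-->[2,0,2]
  result₁ = [2 2; 2 0; 0 2]
Along h;k (path 2):
  e0=[1,0] h-->[0,2] k-->[2,2,0]
  e1=[0,1] h-->[2,2] k-->[0,0,2]
  result₂ = [2 0; 2 0; 0 2]
Equal? NO — does not commute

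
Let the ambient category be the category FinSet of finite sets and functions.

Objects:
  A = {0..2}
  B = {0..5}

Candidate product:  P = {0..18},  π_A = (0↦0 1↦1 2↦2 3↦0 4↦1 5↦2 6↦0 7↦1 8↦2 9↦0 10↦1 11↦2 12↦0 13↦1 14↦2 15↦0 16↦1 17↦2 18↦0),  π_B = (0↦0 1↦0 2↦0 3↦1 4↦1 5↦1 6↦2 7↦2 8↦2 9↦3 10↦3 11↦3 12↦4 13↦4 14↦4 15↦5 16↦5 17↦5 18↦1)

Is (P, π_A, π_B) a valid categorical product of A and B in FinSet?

Answer: NOT A VALID PRODUCT — |P|=19 ≠ |A|·|B|=18

Trace:
|A|·|B| = 3·6 = 18;  |P| = 19
  → cardinalities differ; no bijection possible.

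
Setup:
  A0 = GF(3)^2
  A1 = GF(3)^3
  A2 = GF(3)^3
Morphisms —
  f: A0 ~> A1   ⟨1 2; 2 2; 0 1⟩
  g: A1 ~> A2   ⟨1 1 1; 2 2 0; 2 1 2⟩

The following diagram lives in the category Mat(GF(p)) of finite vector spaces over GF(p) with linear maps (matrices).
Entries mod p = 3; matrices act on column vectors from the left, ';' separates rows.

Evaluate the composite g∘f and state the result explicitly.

  e0=(1,0) f~>(1,2,0) g~>(0,0,1)
  e1=(0,1) f~>(2,2,1) g~>(2,2,2)
⟦path⟧: ⟨0 2; 0 2; 1 2⟩

Answer: ⟨0 2; 0 2; 1 2⟩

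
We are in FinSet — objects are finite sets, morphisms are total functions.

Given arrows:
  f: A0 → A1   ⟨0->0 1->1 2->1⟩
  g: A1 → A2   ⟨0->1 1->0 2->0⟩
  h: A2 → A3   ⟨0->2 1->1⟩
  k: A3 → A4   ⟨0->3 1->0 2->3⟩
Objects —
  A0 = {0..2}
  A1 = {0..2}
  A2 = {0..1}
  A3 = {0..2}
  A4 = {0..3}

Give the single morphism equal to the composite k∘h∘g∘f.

Answer: ⟨0->0 1->3 2->3⟩

Work:
  0 f→0 g→1 h→1 k→0
  1 f→1 g→0 h→2 k→3
  2 f→1 g→0 h→2 k→3
⟦path⟧: ⟨0->0 1->3 2->3⟩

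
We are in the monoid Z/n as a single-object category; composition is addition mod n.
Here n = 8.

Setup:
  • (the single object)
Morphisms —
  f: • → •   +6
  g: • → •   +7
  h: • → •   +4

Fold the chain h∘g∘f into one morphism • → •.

Answer: +1

Work:
  0 +6≡6 +7≡5 +4≡1  (mod 8)
composite: +1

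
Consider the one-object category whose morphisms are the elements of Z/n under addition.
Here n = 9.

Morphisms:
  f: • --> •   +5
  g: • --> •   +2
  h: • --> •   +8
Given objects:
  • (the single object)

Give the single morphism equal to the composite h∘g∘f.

Answer: +6

Work:
  0 +5≡5 +2≡7 +8≡6  (mod 9)
composite: +6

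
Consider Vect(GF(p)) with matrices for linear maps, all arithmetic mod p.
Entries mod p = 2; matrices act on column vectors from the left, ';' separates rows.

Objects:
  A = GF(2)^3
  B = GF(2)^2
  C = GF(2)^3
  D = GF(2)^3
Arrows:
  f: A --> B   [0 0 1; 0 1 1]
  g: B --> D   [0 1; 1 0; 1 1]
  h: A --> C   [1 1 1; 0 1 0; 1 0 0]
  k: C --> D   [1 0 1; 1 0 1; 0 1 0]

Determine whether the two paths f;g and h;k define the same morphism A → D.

Answer: DOES NOT COMMUTE

Trace:
1) trace f;g:
  e0=⟨1,0,0⟩ f-->⟨0,0⟩ g-->⟨0,0,0⟩
  e1=⟨0,1,0⟩ f-->⟨0,1⟩ g-->⟨1,0,1⟩
  e2=⟨0,0,1⟩ f-->⟨1,1⟩ g-->⟨1,1,0⟩
  composite₁ = [0 1 1; 0 0 1; 0 1 0]
2) trace h;k:
  e0=⟨1,0,0⟩ h-->⟨1,0,1⟩ k-->⟨0,0,0⟩
  e1=⟨0,1,0⟩ h-->⟨1,1,0⟩ k-->⟨1,1,1⟩
  e2=⟨0,0,1⟩ h-->⟨1,0,0⟩ k-->⟨1,1,0⟩
  composite₂ = [0 1 1; 0 1 1; 0 1 0]
Equal? NO — does not commute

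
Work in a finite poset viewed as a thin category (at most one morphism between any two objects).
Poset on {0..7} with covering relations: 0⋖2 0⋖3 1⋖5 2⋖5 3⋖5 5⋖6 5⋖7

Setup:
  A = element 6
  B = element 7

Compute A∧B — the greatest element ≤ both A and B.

Answer: A∧B = 5

Trace:
Common predecessors of 6,7: {0,1,2,3,5}
  0 ≤ 5
  1 ≤ 5
  2 ≤ 5
  3 ≤ 5
  5 ≤ 5
glb = 5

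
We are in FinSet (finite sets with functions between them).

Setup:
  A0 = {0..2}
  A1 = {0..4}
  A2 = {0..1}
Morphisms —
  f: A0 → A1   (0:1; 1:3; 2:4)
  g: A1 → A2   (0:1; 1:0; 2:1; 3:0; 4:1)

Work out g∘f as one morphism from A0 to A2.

  0 f→1 g→0
  1 f→3 g→0
  2 f→4 g→1
composite: (0:0; 1:0; 2:1)

Answer: (0:0; 1:0; 2:1)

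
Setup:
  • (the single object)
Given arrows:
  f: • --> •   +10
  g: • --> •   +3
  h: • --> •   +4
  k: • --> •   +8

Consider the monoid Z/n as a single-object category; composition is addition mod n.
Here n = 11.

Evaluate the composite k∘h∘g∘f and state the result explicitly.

Answer: +3

Work:
  0 +10≡10 +3≡2 +4≡6 +8≡3  (mod 11)
composite: +3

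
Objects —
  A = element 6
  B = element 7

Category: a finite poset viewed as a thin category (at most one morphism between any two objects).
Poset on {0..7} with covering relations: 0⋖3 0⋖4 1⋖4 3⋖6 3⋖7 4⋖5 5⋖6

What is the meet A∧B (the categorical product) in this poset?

Answer: A∧B = 3

Derivation:
Lower bounds of A=6 and B=7: {0,3}
  0 <= 3
  3 <= 3
glb = 3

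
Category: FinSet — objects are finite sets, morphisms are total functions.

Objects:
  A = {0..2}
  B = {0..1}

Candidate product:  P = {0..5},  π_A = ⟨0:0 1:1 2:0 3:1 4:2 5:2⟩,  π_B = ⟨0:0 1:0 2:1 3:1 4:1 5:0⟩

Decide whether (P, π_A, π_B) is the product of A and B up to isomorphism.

Answer: VALID PRODUCT

Derivation:
|A|·|B| = 3·2 = 6;  |P| = 6
Check the pairing map k ↦ (π_A(k), π_B(k)):
  0 : (0,0)
  1 : (1,0)
  2 : (0,1)
  3 : (1,1)
  4 : (2,1)
  5 : (2,0)
distinct pairs in image: 6 / 6 needed
  → bijection onto A×B; projections well-typed.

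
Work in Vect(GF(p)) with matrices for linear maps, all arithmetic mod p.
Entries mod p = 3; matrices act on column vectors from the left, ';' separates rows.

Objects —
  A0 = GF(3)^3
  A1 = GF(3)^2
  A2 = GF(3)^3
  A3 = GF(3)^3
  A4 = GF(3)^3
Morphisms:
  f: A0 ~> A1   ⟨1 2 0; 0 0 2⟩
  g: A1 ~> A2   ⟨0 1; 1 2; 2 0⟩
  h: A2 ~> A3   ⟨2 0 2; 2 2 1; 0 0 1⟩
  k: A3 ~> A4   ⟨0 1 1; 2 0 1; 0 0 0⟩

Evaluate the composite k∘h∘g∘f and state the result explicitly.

Answer: ⟨0 0 0; 1 2 2; 0 0 0⟩

Derivation:
  e0=⟨1,0,0⟩ f~>⟨1,0⟩ g~>⟨0,1,2⟩ h~>⟨1,1,2⟩ k~>⟨0,1,0⟩
  e1=⟨0,1,0⟩ f~>⟨2,0⟩ g~>⟨0,2,1⟩ h~>⟨2,2,1⟩ k~>⟨0,2,0⟩
  e2=⟨0,0,1⟩ f~>⟨0,2⟩ g~>⟨2,1,0⟩ h~>⟨1,0,0⟩ k~>⟨0,2,0⟩
composite: ⟨0 0 0; 1 2 2; 0 0 0⟩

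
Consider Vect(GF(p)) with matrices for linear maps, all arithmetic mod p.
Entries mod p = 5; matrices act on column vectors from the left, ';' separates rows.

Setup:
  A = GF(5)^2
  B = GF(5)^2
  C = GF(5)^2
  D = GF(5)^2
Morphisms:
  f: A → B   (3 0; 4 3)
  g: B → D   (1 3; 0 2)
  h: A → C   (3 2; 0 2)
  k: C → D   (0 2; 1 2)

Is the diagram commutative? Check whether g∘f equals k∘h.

Along f;g (path 1):
  e0=[1,0] f→[3,4] g→[0,3]
  e1=[0,1] f→[0,3] g→[4,1]
  result₁ = (0 4; 3 1)
Along h;k (path 2):
  e0=[1,0] h→[3,0] k→[0,3]
  e1=[0,1] h→[2,2] k→[4,1]
  result₂ = (0 4; 3 1)
Equal? equal; square commutes

Answer: COMMUTES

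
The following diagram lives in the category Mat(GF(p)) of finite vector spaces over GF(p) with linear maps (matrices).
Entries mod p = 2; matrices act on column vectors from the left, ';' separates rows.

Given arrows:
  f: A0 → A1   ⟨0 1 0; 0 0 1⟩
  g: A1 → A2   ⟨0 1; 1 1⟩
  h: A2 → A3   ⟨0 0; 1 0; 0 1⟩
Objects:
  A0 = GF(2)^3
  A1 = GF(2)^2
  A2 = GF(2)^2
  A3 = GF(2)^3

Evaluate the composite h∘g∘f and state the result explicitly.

Answer: ⟨0 0 0; 0 0 1; 0 1 1⟩

Derivation:
  e0=⟨1,0,0⟩ f→⟨0,0⟩ g→⟨0,0⟩ h→⟨0,0,0⟩
  e1=⟨0,1,0⟩ f→⟨1,0⟩ g→⟨0,1⟩ h→⟨0,0,1⟩
  e2=⟨0,0,1⟩ f→⟨0,1⟩ g→⟨1,1⟩ h→⟨0,1,1⟩
composite: ⟨0 0 0; 0 0 1; 0 1 1⟩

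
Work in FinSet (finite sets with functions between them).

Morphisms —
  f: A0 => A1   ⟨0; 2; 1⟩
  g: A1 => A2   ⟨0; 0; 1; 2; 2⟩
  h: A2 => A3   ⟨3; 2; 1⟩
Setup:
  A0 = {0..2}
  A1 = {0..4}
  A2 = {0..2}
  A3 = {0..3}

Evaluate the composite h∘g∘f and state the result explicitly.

Answer: ⟨3; 2; 3⟩

Trace:
  0 f=>0 g=>0 h=>3
  1 f=>2 g=>1 h=>2
  2 f=>1 g=>0 h=>3
composite: ⟨3; 2; 3⟩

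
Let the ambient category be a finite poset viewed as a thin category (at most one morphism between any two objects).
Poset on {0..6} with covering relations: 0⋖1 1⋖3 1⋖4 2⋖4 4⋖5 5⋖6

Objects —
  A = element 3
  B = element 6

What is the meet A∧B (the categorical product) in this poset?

Common predecessors of 3,6: {0,1}
  0 <= 1
  1 <= 1
glb = 1

Answer: A∧B = 1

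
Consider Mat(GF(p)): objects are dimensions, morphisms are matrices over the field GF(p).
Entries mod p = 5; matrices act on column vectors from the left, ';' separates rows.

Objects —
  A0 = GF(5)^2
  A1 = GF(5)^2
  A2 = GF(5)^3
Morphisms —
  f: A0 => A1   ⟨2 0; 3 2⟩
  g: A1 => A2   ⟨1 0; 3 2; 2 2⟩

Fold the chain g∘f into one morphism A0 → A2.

Answer: ⟨2 0; 2 4; 0 4⟩

Trace:
  e0=(1,0) f=>(2,3) g=>(2,2,0)
  e1=(0,1) f=>(0,2) g=>(0,4,4)
composite: ⟨2 0; 2 4; 0 4⟩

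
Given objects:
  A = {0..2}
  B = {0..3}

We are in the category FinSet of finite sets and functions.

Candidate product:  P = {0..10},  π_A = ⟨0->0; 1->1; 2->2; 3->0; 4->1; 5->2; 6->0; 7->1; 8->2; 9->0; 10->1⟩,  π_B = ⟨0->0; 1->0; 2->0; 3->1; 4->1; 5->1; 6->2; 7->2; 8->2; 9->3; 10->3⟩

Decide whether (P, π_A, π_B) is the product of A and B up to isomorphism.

|A|·|B| = 3·4 = 12;  |P| = 11
  → cardinalities differ; no bijection possible.

Answer: NOT A VALID PRODUCT — |P|=11 ≠ |A|·|B|=12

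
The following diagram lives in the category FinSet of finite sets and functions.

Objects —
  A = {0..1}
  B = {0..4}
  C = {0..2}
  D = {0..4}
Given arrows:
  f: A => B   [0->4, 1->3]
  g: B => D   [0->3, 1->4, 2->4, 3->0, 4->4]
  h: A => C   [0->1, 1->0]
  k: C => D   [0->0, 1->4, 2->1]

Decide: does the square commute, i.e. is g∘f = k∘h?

Answer: COMMUTES

Work:
1) trace f;g:
  0 f=>4 g=>4
  1 f=>3 g=>0
  result₁ = [0->4, 1->0]
2) trace h;k:
  0 h=>1 k=>4
  1 h=>0 k=>0
  result₂ = [0->4, 1->0]
Equal? same morphism ✓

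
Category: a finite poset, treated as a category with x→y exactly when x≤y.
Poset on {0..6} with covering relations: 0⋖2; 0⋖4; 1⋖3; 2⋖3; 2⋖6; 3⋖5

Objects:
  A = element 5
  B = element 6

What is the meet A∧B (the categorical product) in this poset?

Common predecessors of 5,6: {0,2}
  0 ≤ 2
  2 ≤ 2
glb = 2

Answer: A∧B = 2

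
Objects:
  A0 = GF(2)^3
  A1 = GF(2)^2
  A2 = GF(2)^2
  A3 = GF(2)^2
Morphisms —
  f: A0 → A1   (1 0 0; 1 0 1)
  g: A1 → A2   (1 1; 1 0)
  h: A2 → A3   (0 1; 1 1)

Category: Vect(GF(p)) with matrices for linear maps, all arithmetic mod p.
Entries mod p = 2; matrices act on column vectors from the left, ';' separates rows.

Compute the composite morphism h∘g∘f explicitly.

Answer: (1 0 0; 1 0 1)

Trace:
  e0=⟨1,0,0⟩ f→⟨1,1⟩ g→⟨0,1⟩ h→⟨1,1⟩
  e1=⟨0,1,0⟩ f→⟨0,0⟩ g→⟨0,0⟩ h→⟨0,0⟩
  e2=⟨0,0,1⟩ f→⟨0,1⟩ g→⟨1,0⟩ h→⟨0,1⟩
composite: (1 0 0; 1 0 1)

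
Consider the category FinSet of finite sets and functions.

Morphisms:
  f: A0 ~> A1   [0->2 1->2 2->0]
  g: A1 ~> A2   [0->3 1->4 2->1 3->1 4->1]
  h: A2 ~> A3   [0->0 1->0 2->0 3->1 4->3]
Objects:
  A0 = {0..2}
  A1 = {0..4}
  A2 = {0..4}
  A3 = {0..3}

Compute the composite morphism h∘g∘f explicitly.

  0 f~>2 g~>1 h~>0
  1 f~>2 g~>1 h~>0
  2 f~>0 g~>3 h~>1
composite: [0->0 1->0 2->1]

Answer: [0->0 1->0 2->1]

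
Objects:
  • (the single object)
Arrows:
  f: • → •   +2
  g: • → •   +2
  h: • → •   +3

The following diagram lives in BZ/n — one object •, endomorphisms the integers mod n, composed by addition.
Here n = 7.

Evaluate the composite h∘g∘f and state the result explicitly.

  0 +2≡2 +2≡4 +3≡0  (mod 7)
⟦path⟧: +0

Answer: +0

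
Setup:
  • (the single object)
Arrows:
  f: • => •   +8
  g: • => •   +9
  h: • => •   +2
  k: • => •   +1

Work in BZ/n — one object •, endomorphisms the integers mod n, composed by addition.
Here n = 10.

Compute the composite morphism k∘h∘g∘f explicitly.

Answer: +0

Derivation:
  0 +8≡8 +9≡7 +2≡9 +1≡0  (mod 10)
⟦path⟧: +0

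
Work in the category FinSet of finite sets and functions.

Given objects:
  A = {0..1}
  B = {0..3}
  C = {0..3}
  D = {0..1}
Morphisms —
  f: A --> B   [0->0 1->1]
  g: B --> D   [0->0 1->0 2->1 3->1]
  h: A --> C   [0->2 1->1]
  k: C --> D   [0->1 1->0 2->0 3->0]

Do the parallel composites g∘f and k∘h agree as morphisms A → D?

1) trace f;g:
  0 f-->0 g-->0
  1 f-->1 g-->0
  composite₁ = [0->0 1->0]
2) trace h;k:
  0 h-->2 k-->0
  1 h-->1 k-->0
  composite₂ = [0->0 1->0]
Equal? equal; square commutes

Answer: COMMUTES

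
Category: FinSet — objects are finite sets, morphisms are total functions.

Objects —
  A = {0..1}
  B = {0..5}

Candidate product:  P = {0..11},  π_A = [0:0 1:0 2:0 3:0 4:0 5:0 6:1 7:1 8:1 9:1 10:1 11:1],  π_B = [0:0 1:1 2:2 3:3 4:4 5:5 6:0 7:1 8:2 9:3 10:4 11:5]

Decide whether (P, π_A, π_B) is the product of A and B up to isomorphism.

Answer: VALID PRODUCT

Work:
|A|·|B| = 2·6 = 12;  |P| = 12
Check the pairing map k ↦ (π_A(k), π_B(k)):
  0 : (0,0)
  1 : (0,1)
  2 : (0,2)
  3 : (0,3)
  4 : (0,4)
  5 : (0,5)
  6 : (1,0)
  7 : (1,1)
  8 : (1,2)
  9 : (1,3)
  10 : (1,4)
  11 : (1,5)
distinct pairs in image: 12 / 12 needed
  → bijection onto A×B; projections well-typed.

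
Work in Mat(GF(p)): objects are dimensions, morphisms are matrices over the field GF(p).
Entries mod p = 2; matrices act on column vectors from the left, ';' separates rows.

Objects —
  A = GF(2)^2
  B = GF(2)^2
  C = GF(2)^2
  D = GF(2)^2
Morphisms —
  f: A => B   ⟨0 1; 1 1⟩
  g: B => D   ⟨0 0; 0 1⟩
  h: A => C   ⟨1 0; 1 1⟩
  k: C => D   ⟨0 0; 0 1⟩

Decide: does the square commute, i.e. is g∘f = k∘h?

1) trace f;g:
  e0=⟨1,0⟩ f=>⟨0,1⟩ g=>⟨0,1⟩
  e1=⟨0,1⟩ f=>⟨1,1⟩ g=>⟨0,1⟩
  ⟦path⟧₁ = ⟨0 0; 1 1⟩
2) trace h;k:
  e0=⟨1,0⟩ h=>⟨1,1⟩ k=>⟨0,1⟩
  e1=⟨0,1⟩ h=>⟨0,1⟩ k=>⟨0,1⟩
  ⟦path⟧₂ = ⟨0 0; 1 1⟩
Equal? equal; square commutes

Answer: COMMUTES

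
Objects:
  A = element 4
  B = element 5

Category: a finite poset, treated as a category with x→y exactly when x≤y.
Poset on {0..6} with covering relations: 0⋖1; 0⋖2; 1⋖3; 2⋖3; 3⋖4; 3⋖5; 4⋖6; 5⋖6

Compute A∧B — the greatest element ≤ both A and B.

{x : x<=A ∧ x<=B} = {0,1,2,3}  (A=4, B=5)
  0 <= 3
  1 <= 3
  2 <= 3
  3 <= 3
glb = 3

Answer: A∧B = 3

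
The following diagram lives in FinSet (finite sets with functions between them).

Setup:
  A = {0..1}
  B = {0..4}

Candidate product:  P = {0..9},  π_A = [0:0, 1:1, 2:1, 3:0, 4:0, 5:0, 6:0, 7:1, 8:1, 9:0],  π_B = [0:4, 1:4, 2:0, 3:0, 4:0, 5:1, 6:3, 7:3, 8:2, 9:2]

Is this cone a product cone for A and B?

Answer: NOT A VALID PRODUCT — duplicate pair at indices 4,3

Derivation:
|A|·|B| = 2·5 = 10;  |P| = 10
Check the pairing map k ↦ (π_A(k), π_B(k)):
  0 : (0,4)
  1 : (1,4)
  2 : (1,0)
  3 : (0,0)
  4 : (0,0)  ✗ repeats pair of k=3
  5 : (0,1)
  6 : (0,3)
  7 : (1,3)
  8 : (1,2)
  9 : (0,2)
distinct pairs in image: 9 / 10 needed
  → (0,0) hit at k=3 and k=4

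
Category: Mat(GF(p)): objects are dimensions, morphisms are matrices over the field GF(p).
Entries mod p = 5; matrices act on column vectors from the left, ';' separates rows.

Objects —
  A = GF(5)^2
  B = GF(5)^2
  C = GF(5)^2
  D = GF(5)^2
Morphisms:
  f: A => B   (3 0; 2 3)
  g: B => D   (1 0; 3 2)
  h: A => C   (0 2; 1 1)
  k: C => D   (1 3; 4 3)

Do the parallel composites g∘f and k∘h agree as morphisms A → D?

Answer: COMMUTES

Derivation:
Along f;g (path 1):
  e0=(1,0) f=>(3,2) g=>(3,3)
  e1=(0,1) f=>(0,3) g=>(0,1)
  result₁ = (3 0; 3 1)
Along h;k (path 2):
  e0=(1,0) h=>(0,1) k=>(3,3)
  e1=(0,1) h=>(2,1) k=>(0,1)
  result₂ = (3 0; 3 1)
Equal? YES — commutes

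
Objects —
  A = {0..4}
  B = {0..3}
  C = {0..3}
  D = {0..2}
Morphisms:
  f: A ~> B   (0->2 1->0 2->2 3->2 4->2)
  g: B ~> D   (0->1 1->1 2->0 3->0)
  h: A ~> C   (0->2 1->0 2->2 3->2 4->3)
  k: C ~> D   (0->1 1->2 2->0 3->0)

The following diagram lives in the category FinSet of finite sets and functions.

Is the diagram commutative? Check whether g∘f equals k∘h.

Answer: COMMUTES

Derivation:
1) trace f;g:
  0 f~>2 g~>0
  1 f~>0 g~>1
  2 f~>2 g~>0
  3 f~>2 g~>0
  4 f~>2 g~>0
  result₁ = (0->0 1->1 2->0 3->0 4->0)
2) trace h;k:
  0 h~>2 k~>0
  1 h~>0 k~>1
  2 h~>2 k~>0
  3 h~>2 k~>0
  4 h~>3 k~>0
  result₂ = (0->0 1->1 2->0 3->0 4->0)
Equal? YES — commutes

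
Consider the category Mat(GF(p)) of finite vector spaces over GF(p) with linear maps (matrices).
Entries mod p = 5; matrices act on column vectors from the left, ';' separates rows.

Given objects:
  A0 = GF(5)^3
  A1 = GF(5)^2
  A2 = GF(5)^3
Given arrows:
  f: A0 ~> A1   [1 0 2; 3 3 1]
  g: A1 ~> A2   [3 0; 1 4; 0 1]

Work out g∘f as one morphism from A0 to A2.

  e0=(1,0,0) f~>(1,3) g~>(3,3,3)
  e1=(0,1,0) f~>(0,3) g~>(0,2,3)
  e2=(0,0,1) f~>(2,1) g~>(1,1,1)
⟦path⟧: [3 0 1; 3 2 1; 3 3 1]

Answer: [3 0 1; 3 2 1; 3 3 1]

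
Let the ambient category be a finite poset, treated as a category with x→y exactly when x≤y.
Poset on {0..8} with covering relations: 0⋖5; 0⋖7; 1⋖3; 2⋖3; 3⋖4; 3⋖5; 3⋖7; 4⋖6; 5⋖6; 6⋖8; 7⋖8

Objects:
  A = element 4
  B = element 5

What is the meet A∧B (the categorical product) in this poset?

Answer: A∧B = 3

Trace:
{x : x⊑A ∧ x⊑B} = {1,2,3}  (A=4, B=5)
  1 ⊑ 3
  2 ⊑ 3
  3 ⊑ 3
glb = 3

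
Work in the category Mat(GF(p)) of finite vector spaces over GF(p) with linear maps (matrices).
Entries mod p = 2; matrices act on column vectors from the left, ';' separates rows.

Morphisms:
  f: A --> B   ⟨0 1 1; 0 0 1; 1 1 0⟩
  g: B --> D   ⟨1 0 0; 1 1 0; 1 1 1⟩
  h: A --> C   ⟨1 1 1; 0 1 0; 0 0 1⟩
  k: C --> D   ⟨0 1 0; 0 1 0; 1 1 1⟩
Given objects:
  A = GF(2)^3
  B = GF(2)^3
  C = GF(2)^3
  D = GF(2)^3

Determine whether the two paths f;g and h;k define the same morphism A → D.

1) trace f;g:
  e0=⟨1,0,0⟩ f-->⟨0,0,1⟩ g-->⟨0,0,1⟩
  e1=⟨0,1,0⟩ f-->⟨1,0,1⟩ g-->⟨1,1,0⟩
  e2=⟨0,0,1⟩ f-->⟨1,1,0⟩ g-->⟨1,0,0⟩
  composite₁ = ⟨0 1 1; 0 1 0; 1 0 0⟩
2) trace h;k:
  e0=⟨1,0,0⟩ h-->⟨1,0,0⟩ k-->⟨0,0,1⟩
  e1=⟨0,1,0⟩ h-->⟨1,1,0⟩ k-->⟨1,1,0⟩
  e2=⟨0,0,1⟩ h-->⟨1,0,1⟩ k-->⟨0,0,0⟩
  composite₂ = ⟨0 1 0; 0 1 0; 1 0 0⟩
Equal? NO — does not commute

Answer: DOES NOT COMMUTE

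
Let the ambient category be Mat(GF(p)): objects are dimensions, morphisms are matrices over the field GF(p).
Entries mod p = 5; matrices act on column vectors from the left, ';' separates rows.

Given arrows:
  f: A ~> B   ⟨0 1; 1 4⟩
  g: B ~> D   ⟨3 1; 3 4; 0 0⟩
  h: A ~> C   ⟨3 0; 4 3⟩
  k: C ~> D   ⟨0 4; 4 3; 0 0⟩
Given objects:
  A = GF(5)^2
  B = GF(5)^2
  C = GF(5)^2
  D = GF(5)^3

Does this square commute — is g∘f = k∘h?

Path 1 = f;g:
  e0=(1,0) f~>(0,1) g~>(1,4,0)
  e1=(0,1) f~>(1,4) g~>(2,4,0)
  result₁ = ⟨1 2; 4 4; 0 0⟩
Path 2 = h;k:
  e0=(1,0) h~>(3,4) k~>(1,4,0)
  e1=(0,1) h~>(0,3) k~>(2,4,0)
  result₂ = ⟨1 2; 4 4; 0 0⟩
Equal? same morphism ✓

Answer: COMMUTES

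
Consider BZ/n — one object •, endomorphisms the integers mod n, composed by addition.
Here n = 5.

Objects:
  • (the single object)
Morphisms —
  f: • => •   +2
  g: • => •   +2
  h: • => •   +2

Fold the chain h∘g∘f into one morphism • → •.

  0 +2≡2 +2≡4 +2≡1  (mod 5)
composite: +1

Answer: +1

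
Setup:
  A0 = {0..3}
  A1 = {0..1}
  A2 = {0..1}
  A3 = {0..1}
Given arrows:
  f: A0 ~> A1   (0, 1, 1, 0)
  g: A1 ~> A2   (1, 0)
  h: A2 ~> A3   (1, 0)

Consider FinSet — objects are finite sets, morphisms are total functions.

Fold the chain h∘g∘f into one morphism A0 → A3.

Answer: (0, 1, 1, 0)

Derivation:
  0 f~>0 g~>1 h~>0
  1 f~>1 g~>0 h~>1
  2 f~>1 g~>0 h~>1
  3 f~>0 g~>1 h~>0
⟦path⟧: (0, 1, 1, 0)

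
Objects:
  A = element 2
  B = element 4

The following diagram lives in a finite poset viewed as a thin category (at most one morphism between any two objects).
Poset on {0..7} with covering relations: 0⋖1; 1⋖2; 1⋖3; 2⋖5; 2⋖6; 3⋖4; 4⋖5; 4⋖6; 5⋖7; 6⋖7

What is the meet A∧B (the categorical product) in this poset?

Lower bounds of A=2 and B=4: {0,1}
  0 <= 1
  1 <= 1
glb = 1

Answer: A∧B = 1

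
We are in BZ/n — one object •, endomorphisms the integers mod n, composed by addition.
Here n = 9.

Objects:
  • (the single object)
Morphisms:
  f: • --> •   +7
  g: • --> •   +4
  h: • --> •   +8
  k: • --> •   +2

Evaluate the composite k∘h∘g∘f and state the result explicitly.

  0 +7≡7 +4≡2 +8≡1 +2≡3  (mod 9)
composite: +3

Answer: +3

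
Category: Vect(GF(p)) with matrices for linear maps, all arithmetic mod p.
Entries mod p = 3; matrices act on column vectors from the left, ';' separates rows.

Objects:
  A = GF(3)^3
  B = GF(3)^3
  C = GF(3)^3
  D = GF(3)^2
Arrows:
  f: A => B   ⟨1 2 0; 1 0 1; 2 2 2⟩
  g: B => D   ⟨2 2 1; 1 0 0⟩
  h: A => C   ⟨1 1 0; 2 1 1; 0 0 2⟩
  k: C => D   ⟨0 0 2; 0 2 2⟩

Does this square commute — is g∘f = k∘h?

Answer: COMMUTES

Trace:
Along f;g (path 1):
  e0=[1,0,0] f=>[1,1,2] g=>[0,1]
  e1=[0,1,0] f=>[2,0,2] g=>[0,2]
  e2=[0,0,1] f=>[0,1,2] g=>[1,0]
  ⟦path⟧₁ = ⟨0 0 1; 1 2 0⟩
Along h;k (path 2):
  e0=[1,0,0] h=>[1,2,0] k=>[0,1]
  e1=[0,1,0] h=>[1,1,0] k=>[0,2]
  e2=[0,0,1] h=>[0,1,2] k=>[1,0]
  ⟦path⟧₂ = ⟨0 0 1; 1 2 0⟩
Equal? YES — commutes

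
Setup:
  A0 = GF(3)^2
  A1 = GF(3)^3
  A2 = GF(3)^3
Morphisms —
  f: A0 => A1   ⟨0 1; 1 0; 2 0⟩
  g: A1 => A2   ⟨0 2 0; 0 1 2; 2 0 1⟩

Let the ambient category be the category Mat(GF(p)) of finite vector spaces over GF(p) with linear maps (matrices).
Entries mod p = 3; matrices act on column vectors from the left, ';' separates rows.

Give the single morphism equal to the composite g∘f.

Answer: ⟨2 0; 2 0; 2 2⟩

Derivation:
  e0=(1,0) f=>(0,1,2) g=>(2,2,2)
  e1=(0,1) f=>(1,0,0) g=>(0,0,2)
result: ⟨2 0; 2 0; 2 2⟩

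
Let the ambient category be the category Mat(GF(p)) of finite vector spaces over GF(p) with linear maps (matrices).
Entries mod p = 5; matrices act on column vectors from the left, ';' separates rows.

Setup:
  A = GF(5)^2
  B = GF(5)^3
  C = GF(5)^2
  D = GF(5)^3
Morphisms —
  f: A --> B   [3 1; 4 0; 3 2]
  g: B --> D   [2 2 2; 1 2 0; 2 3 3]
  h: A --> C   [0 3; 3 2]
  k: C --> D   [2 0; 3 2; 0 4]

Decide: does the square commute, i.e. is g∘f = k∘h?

Path 1 = f;g:
  e0=[1,0] f-->[3,4,3] g-->[0,1,2]
  e1=[0,1] f-->[1,0,2] g-->[1,1,3]
  result₁ = [0 1; 1 1; 2 3]
Path 2 = h;k:
  e0=[1,0] h-->[0,3] k-->[0,1,2]
  e1=[0,1] h-->[3,2] k-->[1,3,3]
  result₂ = [0 1; 1 3; 2 3]
Equal? NO — does not commute

Answer: DOES NOT COMMUTE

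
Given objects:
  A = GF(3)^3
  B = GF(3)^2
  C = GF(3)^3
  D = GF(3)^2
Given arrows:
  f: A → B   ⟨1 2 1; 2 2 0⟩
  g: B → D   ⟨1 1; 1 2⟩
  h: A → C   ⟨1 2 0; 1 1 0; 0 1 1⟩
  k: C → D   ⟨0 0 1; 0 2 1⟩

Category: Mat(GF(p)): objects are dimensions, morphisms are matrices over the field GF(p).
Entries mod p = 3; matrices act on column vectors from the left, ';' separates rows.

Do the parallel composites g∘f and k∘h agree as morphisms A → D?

Answer: COMMUTES

Trace:
Path 1 = f;g:
  e0=⟨1,0,0⟩ f→⟨1,2⟩ g→⟨0,2⟩
  e1=⟨0,1,0⟩ f→⟨2,2⟩ g→⟨1,0⟩
  e2=⟨0,0,1⟩ f→⟨1,0⟩ g→⟨1,1⟩
  result₁ = ⟨0 1 1; 2 0 1⟩
Path 2 = h;k:
  e0=⟨1,0,0⟩ h→⟨1,1,0⟩ k→⟨0,2⟩
  e1=⟨0,1,0⟩ h→⟨2,1,1⟩ k→⟨1,0⟩
  e2=⟨0,0,1⟩ h→⟨0,0,1⟩ k→⟨1,1⟩
  result₂ = ⟨0 1 1; 2 0 1⟩
Equal? same morphism ✓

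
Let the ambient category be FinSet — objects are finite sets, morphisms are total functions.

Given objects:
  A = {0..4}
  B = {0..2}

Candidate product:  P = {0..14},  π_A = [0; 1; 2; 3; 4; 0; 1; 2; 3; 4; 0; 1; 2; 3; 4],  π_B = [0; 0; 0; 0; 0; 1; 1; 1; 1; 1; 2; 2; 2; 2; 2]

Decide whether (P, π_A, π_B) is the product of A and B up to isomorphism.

|A|·|B| = 5·3 = 15;  |P| = 15
Check the pairing map k ↦ (π_A(k), π_B(k)):
  0 -> (0,0)
  1 -> (1,0)
  2 -> (2,0)
  3 -> (3,0)
  4 -> (4,0)
  5 -> (0,1)
  6 -> (1,1)
  7 -> (2,1)
  8 -> (3,1)
  9 -> (4,1)
  10 -> (0,2)
  11 -> (1,2)
  12 -> (2,2)
  13 -> (3,2)
  14 -> (4,2)
distinct pairs in image: 15 / 15 needed
  → bijection onto A×B; projections well-typed.

Answer: VALID PRODUCT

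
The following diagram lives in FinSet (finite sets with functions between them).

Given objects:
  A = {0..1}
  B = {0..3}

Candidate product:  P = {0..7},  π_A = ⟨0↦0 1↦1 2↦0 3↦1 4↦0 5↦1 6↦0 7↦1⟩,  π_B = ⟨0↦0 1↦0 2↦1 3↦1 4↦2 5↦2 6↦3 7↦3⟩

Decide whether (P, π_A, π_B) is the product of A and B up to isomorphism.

|A|·|B| = 2·4 = 8;  |P| = 8
Check the pairing map k ↦ (π_A(k), π_B(k)):
  0 ↦ (0,0)
  1 ↦ (1,0)
  2 ↦ (0,1)
  3 ↦ (1,1)
  4 ↦ (0,2)
  5 ↦ (1,2)
  6 ↦ (0,3)
  7 ↦ (1,3)
distinct pairs in image: 8 / 8 needed
  → bijection onto A×B; projections well-typed.

Answer: VALID PRODUCT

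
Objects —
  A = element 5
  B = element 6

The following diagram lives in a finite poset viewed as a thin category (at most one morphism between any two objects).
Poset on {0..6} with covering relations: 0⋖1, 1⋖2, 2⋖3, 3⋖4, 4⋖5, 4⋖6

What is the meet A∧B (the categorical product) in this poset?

Answer: A∧B = 4

Work:
Common predecessors of 5,6: {0,1,2,3,4}
  0 ⊑ 4
  1 ⊑ 4
  2 ⊑ 4
  3 ⊑ 4
  4 ⊑ 4
glb = 4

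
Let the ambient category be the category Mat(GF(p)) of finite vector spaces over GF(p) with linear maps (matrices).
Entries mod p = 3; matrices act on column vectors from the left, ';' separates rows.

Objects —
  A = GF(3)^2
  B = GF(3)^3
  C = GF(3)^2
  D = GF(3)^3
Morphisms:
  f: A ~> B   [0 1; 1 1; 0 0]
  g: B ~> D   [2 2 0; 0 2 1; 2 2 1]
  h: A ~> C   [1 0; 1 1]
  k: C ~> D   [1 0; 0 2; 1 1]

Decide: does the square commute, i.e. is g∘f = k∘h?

Path 1 = f;g:
  e0=⟨1,0⟩ f~>⟨0,1,0⟩ g~>⟨2,2,2⟩
  e1=⟨0,1⟩ f~>⟨1,1,0⟩ g~>⟨1,2,1⟩
  ⟦path⟧₁ = [2 1; 2 2; 2 1]
Path 2 = h;k:
  e0=⟨1,0⟩ h~>⟨1,1⟩ k~>⟨1,2,2⟩
  e1=⟨0,1⟩ h~>⟨0,1⟩ k~>⟨0,2,1⟩
  ⟦path⟧₂ = [1 0; 2 2; 2 1]
Equal? differ; not commutative

Answer: DOES NOT COMMUTE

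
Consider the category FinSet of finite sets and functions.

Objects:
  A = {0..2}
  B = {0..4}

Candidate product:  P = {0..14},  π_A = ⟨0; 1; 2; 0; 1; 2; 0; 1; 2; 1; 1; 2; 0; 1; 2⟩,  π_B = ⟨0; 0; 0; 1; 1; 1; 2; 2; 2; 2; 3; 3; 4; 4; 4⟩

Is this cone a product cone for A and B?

|A|·|B| = 3·5 = 15;  |P| = 15
Check the pairing map k ↦ (π_A(k), π_B(k)):
  0 : (0,0)
  1 : (1,0)
  2 : (2,0)
  3 : (0,1)
  4 : (1,1)
  5 : (2,1)
  6 : (0,2)
  7 : (1,2)
  8 : (2,2)
  9 : (1,2)  ✗ repeats pair of k=7
  10 : (1,3)
  11 : (2,3)
  12 : (0,4)
  13 : (1,4)
  14 : (2,4)
distinct pairs in image: 14 / 15 needed
  → (1,2) hit at k=7 and k=9

Answer: NOT A VALID PRODUCT — duplicate pair at indices 7,9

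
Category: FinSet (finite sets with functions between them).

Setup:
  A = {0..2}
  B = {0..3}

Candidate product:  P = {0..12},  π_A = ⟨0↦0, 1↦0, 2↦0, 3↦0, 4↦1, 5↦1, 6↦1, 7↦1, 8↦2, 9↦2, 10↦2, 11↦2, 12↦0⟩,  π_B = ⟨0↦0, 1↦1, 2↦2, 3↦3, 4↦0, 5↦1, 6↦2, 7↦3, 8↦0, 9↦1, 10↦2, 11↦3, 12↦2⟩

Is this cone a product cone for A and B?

|A|·|B| = 3·4 = 12;  |P| = 13
  → cardinalities differ; no bijection possible.

Answer: NOT A VALID PRODUCT — |P|=13 ≠ |A|·|B|=12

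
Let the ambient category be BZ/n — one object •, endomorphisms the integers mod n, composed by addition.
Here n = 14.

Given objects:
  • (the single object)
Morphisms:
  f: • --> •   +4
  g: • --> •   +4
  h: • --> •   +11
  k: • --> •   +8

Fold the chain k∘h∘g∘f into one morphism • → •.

  0 +4≡4 +4≡8 +11≡5 +8≡13  (mod 14)
result: +13

Answer: +13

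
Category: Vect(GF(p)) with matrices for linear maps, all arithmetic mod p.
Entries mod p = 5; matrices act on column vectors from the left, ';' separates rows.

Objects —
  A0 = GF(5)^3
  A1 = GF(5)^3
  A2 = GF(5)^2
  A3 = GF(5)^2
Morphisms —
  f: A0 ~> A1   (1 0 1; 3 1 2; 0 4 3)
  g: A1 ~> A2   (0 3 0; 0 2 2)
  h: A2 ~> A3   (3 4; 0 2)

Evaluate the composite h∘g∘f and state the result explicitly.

Answer: (1 4 3; 2 0 0)

Derivation:
  e0=(1,0,0) f~>(1,3,0) g~>(4,1) h~>(1,2)
  e1=(0,1,0) f~>(0,1,4) g~>(3,0) h~>(4,0)
  e2=(0,0,1) f~>(1,2,3) g~>(1,0) h~>(3,0)
composite: (1 4 3; 2 0 0)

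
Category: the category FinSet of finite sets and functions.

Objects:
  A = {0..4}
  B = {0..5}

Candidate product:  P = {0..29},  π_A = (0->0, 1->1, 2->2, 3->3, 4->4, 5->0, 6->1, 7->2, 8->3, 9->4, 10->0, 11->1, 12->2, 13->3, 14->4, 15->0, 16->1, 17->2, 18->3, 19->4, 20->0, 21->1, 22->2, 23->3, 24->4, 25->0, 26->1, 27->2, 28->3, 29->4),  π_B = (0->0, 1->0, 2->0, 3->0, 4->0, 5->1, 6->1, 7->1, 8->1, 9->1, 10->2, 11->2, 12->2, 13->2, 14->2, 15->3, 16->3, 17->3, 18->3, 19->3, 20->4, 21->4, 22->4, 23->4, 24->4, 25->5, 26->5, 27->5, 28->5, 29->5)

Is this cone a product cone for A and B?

|A|·|B| = 5·6 = 30;  |P| = 30
Check the pairing map k ↦ (π_A(k), π_B(k)):
  0 -> (0,0)
  1 -> (1,0)
  2 -> (2,0)
  3 -> (3,0)
  4 -> (4,0)
  5 -> (0,1)
  6 -> (1,1)
  7 -> (2,1)
  8 -> (3,1)
  9 -> (4,1)
  10 -> (0,2)
  11 -> (1,2)
  12 -> (2,2)
  13 -> (3,2)
  14 -> (4,2)
  15 -> (0,3)
  16 -> (1,3)
  17 -> (2,3)
  18 -> (3,3)
  19 -> (4,3)
  20 -> (0,4)
  21 -> (1,4)
  22 -> (2,4)
  23 -> (3,4)
  24 -> (4,4)
  25 -> (0,5)
  26 -> (1,5)
  27 -> (2,5)
  28 -> (3,5)
  29 -> (4,5)
distinct pairs in image: 30 / 30 needed
  → bijection onto A×B; projections well-typed.

Answer: VALID PRODUCT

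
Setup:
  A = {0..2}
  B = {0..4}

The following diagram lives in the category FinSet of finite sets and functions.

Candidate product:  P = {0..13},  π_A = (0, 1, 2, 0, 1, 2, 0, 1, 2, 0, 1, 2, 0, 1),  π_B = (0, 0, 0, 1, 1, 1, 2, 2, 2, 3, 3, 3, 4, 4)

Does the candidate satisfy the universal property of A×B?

|A|·|B| = 3·5 = 15;  |P| = 14
  → cardinalities differ; no bijection possible.

Answer: NOT A VALID PRODUCT — |P|=14 ≠ |A|·|B|=15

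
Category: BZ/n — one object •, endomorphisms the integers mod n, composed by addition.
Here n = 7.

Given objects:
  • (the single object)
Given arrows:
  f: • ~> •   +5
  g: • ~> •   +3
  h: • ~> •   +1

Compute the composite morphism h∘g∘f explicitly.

  0 +5≡5 +3≡1 +1≡2  (mod 7)
⟦path⟧: +2

Answer: +2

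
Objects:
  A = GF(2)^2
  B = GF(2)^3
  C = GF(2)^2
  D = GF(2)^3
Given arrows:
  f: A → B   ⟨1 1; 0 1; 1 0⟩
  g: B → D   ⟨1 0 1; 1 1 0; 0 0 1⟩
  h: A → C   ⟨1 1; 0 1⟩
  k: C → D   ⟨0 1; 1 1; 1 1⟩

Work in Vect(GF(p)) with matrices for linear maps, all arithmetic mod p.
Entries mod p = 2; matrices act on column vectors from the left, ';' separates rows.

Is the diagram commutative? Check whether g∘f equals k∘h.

Answer: COMMUTES

Work:
1) trace f;g:
  e0=⟨1,0⟩ f→⟨1,0,1⟩ g→⟨0,1,1⟩
  e1=⟨0,1⟩ f→⟨1,1,0⟩ g→⟨1,0,0⟩
  result₁ = ⟨0 1; 1 0; 1 0⟩
2) trace h;k:
  e0=⟨1,0⟩ h→⟨1,0⟩ k→⟨0,1,1⟩
  e1=⟨0,1⟩ h→⟨1,1⟩ k→⟨1,0,0⟩
  result₂ = ⟨0 1; 1 0; 1 0⟩
Equal? same morphism ✓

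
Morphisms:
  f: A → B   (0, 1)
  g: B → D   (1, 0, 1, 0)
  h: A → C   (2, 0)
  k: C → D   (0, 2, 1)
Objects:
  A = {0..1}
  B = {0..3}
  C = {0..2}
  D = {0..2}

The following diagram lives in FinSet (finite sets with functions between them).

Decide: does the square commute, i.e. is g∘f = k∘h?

Path 1 = f;g:
  0 f→0 g→1
  1 f→1 g→0
  composite₁ = (1, 0)
Path 2 = h;k:
  0 h→2 k→1
  1 h→0 k→0
  composite₂ = (1, 0)
Equal? YES — commutes

Answer: COMMUTES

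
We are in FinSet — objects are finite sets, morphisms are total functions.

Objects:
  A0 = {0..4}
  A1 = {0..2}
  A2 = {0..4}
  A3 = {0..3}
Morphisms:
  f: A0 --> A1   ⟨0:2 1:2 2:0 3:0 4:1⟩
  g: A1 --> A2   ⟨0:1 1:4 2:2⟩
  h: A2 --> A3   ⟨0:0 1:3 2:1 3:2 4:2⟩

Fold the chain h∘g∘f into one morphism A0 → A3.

  0 f-->2 g-->2 h-->1
  1 f-->2 g-->2 h-->1
  2 f-->0 g-->1 h-->3
  3 f-->0 g-->1 h-->3
  4 f-->1 g-->4 h-->2
result: ⟨0:1 1:1 2:3 3:3 4:2⟩

Answer: ⟨0:1 1:1 2:3 3:3 4:2⟩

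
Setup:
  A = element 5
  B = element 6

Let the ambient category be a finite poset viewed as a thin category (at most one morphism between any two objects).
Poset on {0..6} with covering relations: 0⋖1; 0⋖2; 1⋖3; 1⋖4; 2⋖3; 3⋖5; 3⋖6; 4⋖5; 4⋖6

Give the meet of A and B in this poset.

Answer: NO MEET EXISTS

Trace:
{x : x≤A ∧ x≤B} = {0,1,2,3,4}  (A=5, B=6)
  maximal lower bounds 3 and 4 are incomparable: neither 3≤4 nor 4≤3
→ no greatest lower bound exists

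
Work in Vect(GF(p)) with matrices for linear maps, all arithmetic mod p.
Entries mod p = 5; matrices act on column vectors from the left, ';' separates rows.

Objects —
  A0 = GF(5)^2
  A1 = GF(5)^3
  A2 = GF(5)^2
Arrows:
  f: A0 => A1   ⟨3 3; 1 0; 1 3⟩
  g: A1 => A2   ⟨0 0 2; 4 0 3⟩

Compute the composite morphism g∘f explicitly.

Answer: ⟨2 1; 0 1⟩

Trace:
  e0=(1,0) f=>(3,1,1) g=>(2,0)
  e1=(0,1) f=>(3,0,3) g=>(1,1)
⟦path⟧: ⟨2 1; 0 1⟩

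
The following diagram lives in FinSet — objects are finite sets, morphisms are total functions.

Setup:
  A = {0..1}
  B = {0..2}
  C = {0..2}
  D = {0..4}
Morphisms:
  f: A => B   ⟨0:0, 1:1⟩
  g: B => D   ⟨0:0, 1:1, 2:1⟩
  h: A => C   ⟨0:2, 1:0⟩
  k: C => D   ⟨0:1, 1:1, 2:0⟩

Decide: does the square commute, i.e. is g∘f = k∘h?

Path 1 = f;g:
  0 f=>0 g=>0
  1 f=>1 g=>1
  composite₁ = ⟨0:0, 1:1⟩
Path 2 = h;k:
  0 h=>2 k=>0
  1 h=>0 k=>1
  composite₂ = ⟨0:0, 1:1⟩
Equal? YES — commutes

Answer: COMMUTES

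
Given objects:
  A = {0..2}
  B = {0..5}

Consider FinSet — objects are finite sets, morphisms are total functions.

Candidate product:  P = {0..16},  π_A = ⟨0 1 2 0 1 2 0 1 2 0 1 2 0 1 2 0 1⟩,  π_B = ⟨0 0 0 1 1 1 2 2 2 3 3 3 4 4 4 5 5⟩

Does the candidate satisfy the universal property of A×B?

|A|·|B| = 3·6 = 18;  |P| = 17
  → cardinalities differ; no bijection possible.

Answer: NOT A VALID PRODUCT — |P|=17 ≠ |A|·|B|=18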